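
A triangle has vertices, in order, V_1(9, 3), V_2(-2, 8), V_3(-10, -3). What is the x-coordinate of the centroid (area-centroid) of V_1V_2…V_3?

Apply the shoelace formula. First the cross-terms c_i = x_i·y_{i+1} − x_{i+1}·y_i:
  78, 86, -3  ⇒  2A = 161, A = 80.5.
Then Σ (x_i + x_{i+1})·c_i = -483, so x̄ = -483 / (6·80.5) = -1.

-1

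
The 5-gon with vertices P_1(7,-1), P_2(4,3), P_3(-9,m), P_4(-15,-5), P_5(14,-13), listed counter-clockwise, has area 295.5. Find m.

Write out the shoelace sum; only the two edges meeting at P_3 involve m:
2·Area = [(4·m − (-9)·3) + ((-9)·(-5) − (-15)·m)] + 367
       = 19·m + 439 = 591
⇒ m = 8.

8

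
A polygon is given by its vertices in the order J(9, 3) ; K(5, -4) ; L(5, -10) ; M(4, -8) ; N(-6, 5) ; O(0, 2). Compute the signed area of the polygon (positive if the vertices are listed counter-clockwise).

Apply Gauss's area formula: 2A = Σ (x_i·y_{i+1} − x_{i+1}·y_i), indices taken mod 6.
Σ = (-51) + (-30) + (0) + (-28) + (-12) + (-18) = -139
Signed area = Σ/2 = -69.5 (negative ⇒ clockwise traversal).

-69.5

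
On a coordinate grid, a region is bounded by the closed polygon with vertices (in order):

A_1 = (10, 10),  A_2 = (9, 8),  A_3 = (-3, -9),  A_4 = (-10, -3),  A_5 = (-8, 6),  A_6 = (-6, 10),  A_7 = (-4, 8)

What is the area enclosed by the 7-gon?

202

Apply the shoelace (surveyor's) formula: 2A = Σ (x_i·y_{i+1} − x_{i+1}·y_i), indices taken mod 7.
Cross-terms: -10, -57, -81, -84, -44, -8, -120  ⇒  Σ = -404
Area = |Σ|/2 = 202.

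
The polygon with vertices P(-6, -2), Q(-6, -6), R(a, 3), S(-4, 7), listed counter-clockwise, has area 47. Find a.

2

Write out the shoelace sum; only the two edges meeting at R involve a:
2·Area = [((-6)·3 − a·(-6)) + (a·7 − (-4)·3)] + 74
       = 13·a + 68 = 94
⇒ a = 2.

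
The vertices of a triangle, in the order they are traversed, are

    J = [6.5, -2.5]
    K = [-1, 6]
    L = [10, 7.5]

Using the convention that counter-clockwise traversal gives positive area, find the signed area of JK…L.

Σ = (36.5) + (-67.5) + (-73.75) = -104.75
Signed area = Σ/2 = -52.375 (negative ⇒ clockwise traversal).

-52.375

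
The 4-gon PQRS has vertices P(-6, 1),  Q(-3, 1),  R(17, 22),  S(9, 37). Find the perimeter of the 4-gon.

88

|PQ| = √((3)² + (0)²) = √9 = 3
|QR| = √((20)² + (21)²) = √841 = 29
|RS| = √((-8)² + (15)²) = √289 = 17
|SP| = √((-15)² + (-36)²) = √1521 = 39
Perimeter = 3 + 29 + 17 + 39 = 88.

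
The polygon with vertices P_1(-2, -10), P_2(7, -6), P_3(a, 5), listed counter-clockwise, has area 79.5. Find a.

-8

Write out the shoelace sum; only the two edges meeting at P_3 involve a:
2·Area = [(7·5 − a·(-6)) + (a·(-10) − (-2)·5)] + 82
       = -4·a + 127 = 159
⇒ a = -8.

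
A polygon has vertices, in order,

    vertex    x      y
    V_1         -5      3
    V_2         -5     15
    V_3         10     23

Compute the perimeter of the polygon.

54

|V_1V_2| = √((0)² + (12)²) = √144 = 12
|V_2V_3| = √((15)² + (8)²) = √289 = 17
|V_3V_1| = √((-15)² + (-20)²) = √625 = 25
Perimeter = 12 + 17 + 25 = 54.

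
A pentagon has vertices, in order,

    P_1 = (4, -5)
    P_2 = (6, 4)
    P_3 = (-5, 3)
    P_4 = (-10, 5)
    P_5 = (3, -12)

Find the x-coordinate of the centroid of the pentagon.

-27/227

Apply the shoelace (surveyor's) formula. First the cross-terms c_i = x_i·y_{i+1} − x_{i+1}·y_i:
  46, 38, 5, 105, 33  ⇒  2A = 227, A = 113.5.
Then Σ (x_i + x_{i+1})·c_i = -81, so x̄ = -81 / (6·113.5) = -27/227.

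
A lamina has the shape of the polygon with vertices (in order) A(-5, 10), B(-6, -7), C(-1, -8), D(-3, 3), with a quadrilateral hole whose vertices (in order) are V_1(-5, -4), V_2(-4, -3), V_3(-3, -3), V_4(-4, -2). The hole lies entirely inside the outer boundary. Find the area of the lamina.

Outer boundary:
Apply the surveyor's formula: 2A = Σ (x_i·y_{i+1} − x_{i+1}·y_i), indices taken mod 4.
Σ = (95) + (41) + (-27) + (-15) = 94
Area = |Σ|/2 = 47.
Hole:
Apply the shoelace formula: 2A = Σ (x_i·y_{i+1} − x_{i+1}·y_i), indices taken mod 4.
Σ = (-1) + (3) + (-6) + (6) = 2
Area = |Σ|/2 = 1.
Net area = 47 − 1 = 46.

46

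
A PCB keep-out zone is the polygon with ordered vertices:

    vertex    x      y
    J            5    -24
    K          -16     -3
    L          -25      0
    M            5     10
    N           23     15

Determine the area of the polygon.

753

Apply the surveyor's formula: 2A = Σ (x_i·y_{i+1} − x_{i+1}·y_i), indices taken mod 5.
Σ = (-399) + (-75) + (-250) + (-155) + (-627) = -1506
Area = |Σ|/2 = 753.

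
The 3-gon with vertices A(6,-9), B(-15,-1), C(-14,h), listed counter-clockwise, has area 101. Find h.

-11

Write out the shoelace sum; only the two edges meeting at C involve h:
2·Area = [((-15)·h − (-14)·(-1)) + ((-14)·(-9) − 6·h)] + -141
       = -21·h + -29 = 202
⇒ h = -11.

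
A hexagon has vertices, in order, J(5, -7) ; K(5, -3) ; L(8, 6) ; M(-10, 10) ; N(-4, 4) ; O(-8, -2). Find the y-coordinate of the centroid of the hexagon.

Apply the surveyor's formula. First the cross-terms c_i = x_i·y_{i+1} − x_{i+1}·y_i:
  20, 54, 140, 0, 40, 66  ⇒  2A = 320, A = 160.
Then Σ (y_i + y_{i+1})·c_i = 1688, so ȳ = 1688 / (6·160) = 211/120.

211/120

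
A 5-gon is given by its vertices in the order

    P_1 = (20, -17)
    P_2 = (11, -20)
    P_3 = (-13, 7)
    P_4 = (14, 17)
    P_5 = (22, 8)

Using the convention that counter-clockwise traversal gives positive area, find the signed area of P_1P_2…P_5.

-755.5

Apply the shoelace formula: 2A = Σ (x_i·y_{i+1} − x_{i+1}·y_i), indices taken mod 5.
Σ = (-213) + (-183) + (-319) + (-262) + (-534) = -1511
Signed area = Σ/2 = -755.5 (negative ⇒ clockwise traversal).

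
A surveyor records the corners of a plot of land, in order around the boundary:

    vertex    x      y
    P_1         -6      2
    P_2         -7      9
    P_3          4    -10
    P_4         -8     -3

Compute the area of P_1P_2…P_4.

Apply the shoelace formula: 2A = Σ (x_i·y_{i+1} − x_{i+1}·y_i), indices taken mod 4.
P_1→P_2: (-6)(9) − (-7)(2) = -40
P_2→P_3: (-7)(-10) − (4)(9) = 34
P_3→P_4: (4)(-3) − (-8)(-10) = -92
P_4→P_1: (-8)(2) − (-6)(-3) = -34
Σ = -132
Area = |Σ|/2 = 66.

66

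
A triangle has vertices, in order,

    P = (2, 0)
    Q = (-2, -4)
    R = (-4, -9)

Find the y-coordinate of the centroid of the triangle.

Apply the shoelace (surveyor's) formula. First the cross-terms c_i = x_i·y_{i+1} − x_{i+1}·y_i:
  -8, 2, 18  ⇒  2A = 12, A = 6.
Then Σ (y_i + y_{i+1})·c_i = -156, so ȳ = -156 / (6·6) = -13/3.

-13/3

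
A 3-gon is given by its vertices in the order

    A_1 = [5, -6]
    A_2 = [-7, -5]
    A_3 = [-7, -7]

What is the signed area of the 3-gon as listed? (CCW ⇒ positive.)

12

Apply the shoelace formula: 2A = Σ (x_i·y_{i+1} − x_{i+1}·y_i), indices taken mod 3.
Σ = (-67) + (14) + (77) = 24
Signed area = Σ/2 = 12 (positive ⇒ counter-clockwise traversal).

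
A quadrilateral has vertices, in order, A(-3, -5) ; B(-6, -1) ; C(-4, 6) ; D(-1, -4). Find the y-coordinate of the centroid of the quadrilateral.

Apply the surveyor's formula. First the cross-terms c_i = x_i·y_{i+1} − x_{i+1}·y_i:
  -27, -40, 22, -7  ⇒  2A = -52, A = -26.
Then Σ (y_i + y_{i+1})·c_i = 69, so ȳ = 69 / (6·(-26)) = -23/52.

-23/52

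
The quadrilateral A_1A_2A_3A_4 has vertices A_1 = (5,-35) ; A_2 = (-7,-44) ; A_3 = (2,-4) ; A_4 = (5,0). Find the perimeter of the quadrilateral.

96

|A_1A_2| = √((-12)² + (-9)²) = √225 = 15
|A_2A_3| = √((9)² + (40)²) = √1681 = 41
|A_3A_4| = √((3)² + (4)²) = √25 = 5
|A_4A_1| = √((0)² + (-35)²) = √1225 = 35
Perimeter = 15 + 41 + 5 + 35 = 96.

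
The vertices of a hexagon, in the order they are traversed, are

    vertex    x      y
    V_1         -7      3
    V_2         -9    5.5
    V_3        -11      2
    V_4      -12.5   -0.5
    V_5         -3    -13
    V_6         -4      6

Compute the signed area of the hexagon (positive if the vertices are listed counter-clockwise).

Apply the shoelace formula: 2A = Σ (x_i·y_{i+1} − x_{i+1}·y_i), indices taken mod 6.
Cross-terms: -11.5, 42.5, 30.5, 161, -70, 30  ⇒  Σ = 182.5
Signed area = Σ/2 = 91.25 (positive ⇒ counter-clockwise traversal).

91.25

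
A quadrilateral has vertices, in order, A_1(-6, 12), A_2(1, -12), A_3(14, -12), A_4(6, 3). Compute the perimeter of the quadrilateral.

70

|A_1A_2| = √((7)² + (-24)²) = √625 = 25
|A_2A_3| = √((13)² + (0)²) = √169 = 13
|A_3A_4| = √((-8)² + (15)²) = √289 = 17
|A_4A_1| = √((-12)² + (9)²) = √225 = 15
Perimeter = 25 + 13 + 17 + 15 = 70.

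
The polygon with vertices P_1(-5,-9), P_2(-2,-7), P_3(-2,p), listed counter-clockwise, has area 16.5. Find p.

4

The doubled signed area Σ (x_i y_{i+1} − x_{i+1} y_i) is linear in p.
With p=0 it equals 21; the coefficient of p is 3 (from the two edges through P_3).
So 3·p + 21 = 2·16.5 = 33 ⇒ p = 4.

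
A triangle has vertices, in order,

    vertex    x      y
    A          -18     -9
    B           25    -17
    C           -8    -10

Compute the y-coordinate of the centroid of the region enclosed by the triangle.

-12

Apply Gauss's area formula. First the cross-terms c_i = x_i·y_{i+1} − x_{i+1}·y_i:
  531, -386, -108  ⇒  2A = 37, A = 18.5.
Then Σ (y_i + y_{i+1})·c_i = -1332, so ȳ = -1332 / (6·18.5) = -12.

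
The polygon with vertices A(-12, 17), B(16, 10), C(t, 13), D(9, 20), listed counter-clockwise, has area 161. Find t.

The doubled signed area Σ (x_i y_{i+1} − x_{i+1} y_i) is linear in t.
With t=0 it equals 92; the coefficient of t is 10 (from the two edges through C).
So 10·t + 92 = 2·161 = 322 ⇒ t = 23.

23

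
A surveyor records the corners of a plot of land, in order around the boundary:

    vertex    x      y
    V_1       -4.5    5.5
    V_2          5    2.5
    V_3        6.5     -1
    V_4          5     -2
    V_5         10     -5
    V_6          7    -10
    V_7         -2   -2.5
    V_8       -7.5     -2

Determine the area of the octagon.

120.25

V_1→V_2: (-4.5)(2.5) − (5)(5.5) = -38.75
V_2→V_3: (5)(-1) − (6.5)(2.5) = -21.25
V_3→V_4: (6.5)(-2) − (5)(-1) = -8
V_4→V_5: (5)(-5) − (10)(-2) = -5
V_5→V_6: (10)(-10) − (7)(-5) = -65
V_6→V_7: (7)(-2.5) − (-2)(-10) = -37.5
V_7→V_8: (-2)(-2) − (-7.5)(-2.5) = -14.75
V_8→V_1: (-7.5)(5.5) − (-4.5)(-2) = -50.25
Σ = -240.5
Area = |Σ|/2 = 120.25.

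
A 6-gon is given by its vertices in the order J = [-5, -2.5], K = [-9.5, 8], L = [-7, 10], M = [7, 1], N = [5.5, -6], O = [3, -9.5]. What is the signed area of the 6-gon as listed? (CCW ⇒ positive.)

-158.25

Apply the surveyor's formula: 2A = Σ (x_i·y_{i+1} − x_{i+1}·y_i), indices taken mod 6.
Σ = (-63.75) + (-39) + (-77) + (-47.5) + (-34.25) + (-55) = -316.5
Signed area = Σ/2 = -158.25 (negative ⇒ clockwise traversal).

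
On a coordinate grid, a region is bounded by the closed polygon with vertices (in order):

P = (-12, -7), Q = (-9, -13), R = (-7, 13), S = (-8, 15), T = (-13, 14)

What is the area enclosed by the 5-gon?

113

Σ = (93) + (-208) + (-1) + (83) + (259) = 226
Area = |Σ|/2 = 113.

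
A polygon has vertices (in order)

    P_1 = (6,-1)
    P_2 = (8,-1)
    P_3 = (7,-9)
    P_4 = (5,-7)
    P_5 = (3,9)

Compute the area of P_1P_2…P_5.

Σ = (2) + (-65) + (-4) + (66) + (-57) = -58
Area = |Σ|/2 = 29.

29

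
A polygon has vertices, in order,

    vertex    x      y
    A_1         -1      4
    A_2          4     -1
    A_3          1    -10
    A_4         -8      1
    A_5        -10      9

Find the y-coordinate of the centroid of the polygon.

-12/113

Apply the surveyor's formula. First the cross-terms c_i = x_i·y_{i+1} − x_{i+1}·y_i:
  -15, -39, -79, -62, -31  ⇒  2A = -226, A = -113.
Then Σ (y_i + y_{i+1})·c_i = 72, so ȳ = 72 / (6·(-113)) = -12/113.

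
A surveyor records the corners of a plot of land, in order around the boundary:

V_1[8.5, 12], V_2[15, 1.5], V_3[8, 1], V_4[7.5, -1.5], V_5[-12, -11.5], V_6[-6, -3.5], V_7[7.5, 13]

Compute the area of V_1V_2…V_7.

193.625

Apply the shoelace (surveyor's) formula: 2A = Σ (x_i·y_{i+1} − x_{i+1}·y_i), indices taken mod 7.
Σ = (-167.25) + (3) + (-19.5) + (-104.25) + (-27) + (-51.75) + (-20.5) = -387.25
Area = |Σ|/2 = 193.625.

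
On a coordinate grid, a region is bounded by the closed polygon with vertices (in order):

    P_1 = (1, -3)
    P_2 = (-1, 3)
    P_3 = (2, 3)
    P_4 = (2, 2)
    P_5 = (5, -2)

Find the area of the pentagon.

P_1→P_2: (1)(3) − (-1)(-3) = 0
P_2→P_3: (-1)(3) − (2)(3) = -9
P_3→P_4: (2)(2) − (2)(3) = -2
P_4→P_5: (2)(-2) − (5)(2) = -14
P_5→P_1: (5)(-3) − (1)(-2) = -13
Σ = -38
Area = |Σ|/2 = 19.

19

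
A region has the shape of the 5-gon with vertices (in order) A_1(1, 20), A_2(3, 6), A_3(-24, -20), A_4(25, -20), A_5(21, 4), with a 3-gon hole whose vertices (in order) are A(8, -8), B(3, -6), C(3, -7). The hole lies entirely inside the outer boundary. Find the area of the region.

Outer boundary:
Apply the shoelace (surveyor's) formula: 2A = Σ (x_i·y_{i+1} − x_{i+1}·y_i), indices taken mod 5.
Σ = (-54) + (84) + (980) + (520) + (416) = 1946
Area = |Σ|/2 = 973.
Hole:
Cross-terms: -24, -3, 32  ⇒  Σ = 5
Area = |Σ|/2 = 2.5.
Net area = 973 − 2.5 = 970.5.

970.5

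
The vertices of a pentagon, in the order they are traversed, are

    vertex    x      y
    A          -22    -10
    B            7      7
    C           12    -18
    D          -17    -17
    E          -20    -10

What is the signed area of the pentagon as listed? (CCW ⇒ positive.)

-497

Apply Gauss's area formula: 2A = Σ (x_i·y_{i+1} − x_{i+1}·y_i), indices taken mod 5.
Σ = (-84) + (-210) + (-510) + (-170) + (-20) = -994
Signed area = Σ/2 = -497 (negative ⇒ clockwise traversal).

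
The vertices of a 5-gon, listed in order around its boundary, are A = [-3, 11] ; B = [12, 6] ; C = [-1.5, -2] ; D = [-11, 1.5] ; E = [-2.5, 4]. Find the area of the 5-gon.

Apply the shoelace (surveyor's) formula: 2A = Σ (x_i·y_{i+1} − x_{i+1}·y_i), indices taken mod 5.
Cross-terms: -150, -15, -24.25, -40.25, -15.5  ⇒  Σ = -245
Area = |Σ|/2 = 122.5.

122.5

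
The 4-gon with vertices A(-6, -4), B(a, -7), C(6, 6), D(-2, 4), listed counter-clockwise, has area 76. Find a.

0

The doubled signed area Σ (x_i y_{i+1} − x_{i+1} y_i) is linear in a.
With a=0 it equals 152; the coefficient of a is 10 (from the two edges through B).
So 10·a + 152 = 2·76 = 152 ⇒ a = 0.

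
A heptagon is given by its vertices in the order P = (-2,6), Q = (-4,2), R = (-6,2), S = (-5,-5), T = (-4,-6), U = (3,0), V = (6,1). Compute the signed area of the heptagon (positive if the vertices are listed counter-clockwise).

66.5

Apply the shoelace (surveyor's) formula: 2A = Σ (x_i·y_{i+1} − x_{i+1}·y_i), indices taken mod 7.
Cross-terms: 20, 4, 40, 10, 18, 3, 38  ⇒  Σ = 133
Signed area = Σ/2 = 66.5 (positive ⇒ counter-clockwise traversal).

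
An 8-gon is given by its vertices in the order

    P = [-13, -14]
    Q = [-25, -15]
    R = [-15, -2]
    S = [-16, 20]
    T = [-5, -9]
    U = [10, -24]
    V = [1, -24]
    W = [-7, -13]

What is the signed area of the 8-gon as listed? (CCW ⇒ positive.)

-338

Apply the surveyor's formula: 2A = Σ (x_i·y_{i+1} − x_{i+1}·y_i), indices taken mod 8.
Σ = (-155) + (-175) + (-332) + (244) + (210) + (-216) + (-181) + (-71) = -676
Signed area = Σ/2 = -338 (negative ⇒ clockwise traversal).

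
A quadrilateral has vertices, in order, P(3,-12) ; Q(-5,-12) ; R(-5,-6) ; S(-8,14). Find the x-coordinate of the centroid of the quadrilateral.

Apply the shoelace formula. First the cross-terms c_i = x_i·y_{i+1} − x_{i+1}·y_i:
  -96, -30, -118, 54  ⇒  2A = -190, A = -95.
Then Σ (x_i + x_{i+1})·c_i = 1756, so x̄ = 1756 / (6·(-95)) = -878/285.

-878/285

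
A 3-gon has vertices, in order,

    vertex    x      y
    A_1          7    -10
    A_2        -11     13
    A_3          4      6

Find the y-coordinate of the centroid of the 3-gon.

3

Apply the shoelace (surveyor's) formula. First the cross-terms c_i = x_i·y_{i+1} − x_{i+1}·y_i:
  -19, -118, -82  ⇒  2A = -219, A = -109.5.
Then Σ (y_i + y_{i+1})·c_i = -1971, so ȳ = -1971 / (6·(-109.5)) = 3.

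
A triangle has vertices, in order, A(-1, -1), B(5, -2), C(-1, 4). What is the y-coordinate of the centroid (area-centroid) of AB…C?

1/3

Apply Gauss's area formula. First the cross-terms c_i = x_i·y_{i+1} − x_{i+1}·y_i:
  7, 18, 5  ⇒  2A = 30, A = 15.
Then Σ (y_i + y_{i+1})·c_i = 30, so ȳ = 30 / (6·15) = 1/3.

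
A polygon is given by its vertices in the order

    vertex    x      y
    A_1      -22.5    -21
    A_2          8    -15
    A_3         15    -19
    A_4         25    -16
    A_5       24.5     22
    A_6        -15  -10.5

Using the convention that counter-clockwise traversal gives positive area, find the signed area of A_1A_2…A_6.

953.5

Apply the shoelace (surveyor's) formula: 2A = Σ (x_i·y_{i+1} − x_{i+1}·y_i), indices taken mod 6.
Σ = (505.5) + (73) + (235) + (942) + (72.75) + (78.75) = 1907
Signed area = Σ/2 = 953.5 (positive ⇒ counter-clockwise traversal).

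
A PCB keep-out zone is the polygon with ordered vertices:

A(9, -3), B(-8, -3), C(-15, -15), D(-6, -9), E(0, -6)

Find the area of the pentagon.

Σ = (-51) + (75) + (45) + (36) + (54) = 159
Area = |Σ|/2 = 79.5.

79.5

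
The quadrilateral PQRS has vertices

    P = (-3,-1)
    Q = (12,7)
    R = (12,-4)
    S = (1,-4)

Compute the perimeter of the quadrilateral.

44

|PQ| = √((15)² + (8)²) = √289 = 17
|QR| = √((0)² + (-11)²) = √121 = 11
|RS| = √((-11)² + (0)²) = √121 = 11
|SP| = √((-4)² + (3)²) = √25 = 5
Perimeter = 17 + 11 + 11 + 5 = 44.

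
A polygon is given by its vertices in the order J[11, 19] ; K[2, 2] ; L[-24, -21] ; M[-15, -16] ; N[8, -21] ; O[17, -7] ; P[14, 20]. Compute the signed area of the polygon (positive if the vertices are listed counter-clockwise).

643.5

Cross-terms: -16, 6, 69, 443, 301, 438, 46  ⇒  Σ = 1287
Signed area = Σ/2 = 643.5 (positive ⇒ counter-clockwise traversal).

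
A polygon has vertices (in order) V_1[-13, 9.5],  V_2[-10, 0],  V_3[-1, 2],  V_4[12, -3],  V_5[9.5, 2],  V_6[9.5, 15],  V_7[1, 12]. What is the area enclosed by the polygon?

247.25

V_1→V_2: (-13)(0) − (-10)(9.5) = 95
V_2→V_3: (-10)(2) − (-1)(0) = -20
V_3→V_4: (-1)(-3) − (12)(2) = -21
V_4→V_5: (12)(2) − (9.5)(-3) = 52.5
V_5→V_6: (9.5)(15) − (9.5)(2) = 123.5
V_6→V_7: (9.5)(12) − (1)(15) = 99
V_7→V_1: (1)(9.5) − (-13)(12) = 165.5
Σ = 494.5
Area = |Σ|/2 = 247.25.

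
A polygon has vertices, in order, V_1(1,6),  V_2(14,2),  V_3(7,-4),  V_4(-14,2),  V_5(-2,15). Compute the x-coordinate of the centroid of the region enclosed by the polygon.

-131/183

Apply the shoelace (surveyor's) formula. First the cross-terms c_i = x_i·y_{i+1} − x_{i+1}·y_i:
  -82, -70, -42, -206, -27  ⇒  2A = -427, A = -213.5.
Then Σ (x_i + x_{i+1})·c_i = 917, so x̄ = 917 / (6·(-213.5)) = -131/183.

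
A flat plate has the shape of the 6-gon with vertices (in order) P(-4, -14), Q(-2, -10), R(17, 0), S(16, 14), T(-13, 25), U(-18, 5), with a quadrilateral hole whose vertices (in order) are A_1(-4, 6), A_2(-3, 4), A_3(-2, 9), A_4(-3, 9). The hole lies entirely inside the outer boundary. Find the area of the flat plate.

Outer boundary:
Σ = (12) + (170) + (238) + (582) + (385) + (272) = 1659
Area = |Σ|/2 = 829.5.
Hole:
Σ = (2) + (-19) + (9) + (18) = 10
Area = |Σ|/2 = 5.
Net area = 829.5 − 5 = 824.5.

824.5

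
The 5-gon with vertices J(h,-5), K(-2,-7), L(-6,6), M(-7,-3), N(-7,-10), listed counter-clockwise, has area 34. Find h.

-4

The doubled signed area Σ (x_i y_{i+1} − x_{i+1} y_i) is linear in h.
With h=0 it equals 80; the coefficient of h is 3 (from the two edges through J).
So 3·h + 80 = 2·34 = 68 ⇒ h = -4.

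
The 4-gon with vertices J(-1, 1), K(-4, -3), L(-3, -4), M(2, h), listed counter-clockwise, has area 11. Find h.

The doubled signed area Σ (x_i y_{i+1} − x_{i+1} y_i) is linear in h.
With h=0 it equals 24; the coefficient of h is -2 (from the two edges through M).
So -2·h + 24 = 2·11 = 22 ⇒ h = 1.

1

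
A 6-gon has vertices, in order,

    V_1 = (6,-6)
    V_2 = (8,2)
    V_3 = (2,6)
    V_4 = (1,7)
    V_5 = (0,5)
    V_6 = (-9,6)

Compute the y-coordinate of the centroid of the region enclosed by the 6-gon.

257/180

Apply the shoelace formula. First the cross-terms c_i = x_i·y_{i+1} − x_{i+1}·y_i:
  60, 44, 8, 5, 45, 18  ⇒  2A = 180, A = 90.
Then Σ (y_i + y_{i+1})·c_i = 771, so ȳ = 771 / (6·90) = 257/180.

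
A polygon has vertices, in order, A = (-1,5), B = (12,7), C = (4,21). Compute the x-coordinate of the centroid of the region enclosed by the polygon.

Apply the surveyor's formula. First the cross-terms c_i = x_i·y_{i+1} − x_{i+1}·y_i:
  -67, 224, 41  ⇒  2A = 198, A = 99.
Then Σ (x_i + x_{i+1})·c_i = 2970, so x̄ = 2970 / (6·99) = 5.

5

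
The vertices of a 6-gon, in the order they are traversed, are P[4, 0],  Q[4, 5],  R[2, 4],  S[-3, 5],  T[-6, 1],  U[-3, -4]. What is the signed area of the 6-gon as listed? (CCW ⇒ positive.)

P→Q: (4)(5) − (4)(0) = 20
Q→R: (4)(4) − (2)(5) = 6
R→S: (2)(5) − (-3)(4) = 22
S→T: (-3)(1) − (-6)(5) = 27
T→U: (-6)(-4) − (-3)(1) = 27
U→P: (-3)(0) − (4)(-4) = 16
Σ = 118
Signed area = Σ/2 = 59 (positive ⇒ counter-clockwise traversal).

59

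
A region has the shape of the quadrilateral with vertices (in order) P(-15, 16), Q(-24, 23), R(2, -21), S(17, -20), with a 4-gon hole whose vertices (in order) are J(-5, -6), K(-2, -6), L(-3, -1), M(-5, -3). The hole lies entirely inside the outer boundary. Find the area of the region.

382.5

Outer boundary:
P→Q: (-15)(23) − (-24)(16) = 39
Q→R: (-24)(-21) − (2)(23) = 458
R→S: (2)(-20) − (17)(-21) = 317
S→P: (17)(16) − (-15)(-20) = -28
Σ = 786
Area = |Σ|/2 = 393.
Hole:
J→K: (-5)(-6) − (-2)(-6) = 18
K→L: (-2)(-1) − (-3)(-6) = -16
L→M: (-3)(-3) − (-5)(-1) = 4
M→J: (-5)(-6) − (-5)(-3) = 15
Σ = 21
Area = |Σ|/2 = 10.5.
Net area = 393 − 10.5 = 382.5.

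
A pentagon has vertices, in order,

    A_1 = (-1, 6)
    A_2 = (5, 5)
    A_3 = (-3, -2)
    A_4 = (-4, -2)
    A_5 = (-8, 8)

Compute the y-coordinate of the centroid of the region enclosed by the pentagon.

Apply the surveyor's formula. First the cross-terms c_i = x_i·y_{i+1} − x_{i+1}·y_i:
  -35, 5, -2, -48, -40  ⇒  2A = -120, A = -60.
Then Σ (y_i + y_{i+1})·c_i = -1210, so ȳ = -1210 / (6·(-60)) = 121/36.

121/36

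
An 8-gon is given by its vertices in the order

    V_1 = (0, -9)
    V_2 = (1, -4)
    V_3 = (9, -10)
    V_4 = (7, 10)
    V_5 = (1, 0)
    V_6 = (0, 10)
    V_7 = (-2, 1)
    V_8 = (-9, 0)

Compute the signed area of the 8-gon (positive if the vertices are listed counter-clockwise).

Apply the surveyor's formula: 2A = Σ (x_i·y_{i+1} − x_{i+1}·y_i), indices taken mod 8.
Cross-terms: 9, 26, 160, -10, 10, 20, 9, 81  ⇒  Σ = 305
Signed area = Σ/2 = 152.5 (positive ⇒ counter-clockwise traversal).

152.5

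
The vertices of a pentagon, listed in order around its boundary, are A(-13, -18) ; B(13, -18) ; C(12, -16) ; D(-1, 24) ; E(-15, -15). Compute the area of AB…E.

599

Apply the surveyor's formula: 2A = Σ (x_i·y_{i+1} − x_{i+1}·y_i), indices taken mod 5.
A→B: (-13)(-18) − (13)(-18) = 468
B→C: (13)(-16) − (12)(-18) = 8
C→D: (12)(24) − (-1)(-16) = 272
D→E: (-1)(-15) − (-15)(24) = 375
E→A: (-15)(-18) − (-13)(-15) = 75
Σ = 1198
Area = |Σ|/2 = 599.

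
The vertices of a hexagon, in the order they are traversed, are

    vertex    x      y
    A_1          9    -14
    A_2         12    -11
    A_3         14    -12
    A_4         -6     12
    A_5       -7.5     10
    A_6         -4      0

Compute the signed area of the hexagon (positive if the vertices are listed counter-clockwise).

150.5

Σ = (69) + (10) + (96) + (30) + (40) + (56) = 301
Signed area = Σ/2 = 150.5 (positive ⇒ counter-clockwise traversal).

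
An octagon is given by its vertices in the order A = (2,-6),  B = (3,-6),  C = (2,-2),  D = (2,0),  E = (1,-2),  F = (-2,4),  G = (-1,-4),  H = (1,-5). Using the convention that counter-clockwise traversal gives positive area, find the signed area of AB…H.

Cross-terms: 6, 6, 4, -4, 0, 12, 9, 4  ⇒  Σ = 37
Signed area = Σ/2 = 18.5 (positive ⇒ counter-clockwise traversal).

18.5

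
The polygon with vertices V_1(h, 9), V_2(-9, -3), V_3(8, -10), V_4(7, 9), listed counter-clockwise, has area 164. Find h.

6

Write out the shoelace sum; only the two edges meeting at V_1 involve h:
2·Area = [(7·9 − h·9) + (h·(-3) − (-9)·9)] + 256
       = -12·h + 400 = 328
⇒ h = 6.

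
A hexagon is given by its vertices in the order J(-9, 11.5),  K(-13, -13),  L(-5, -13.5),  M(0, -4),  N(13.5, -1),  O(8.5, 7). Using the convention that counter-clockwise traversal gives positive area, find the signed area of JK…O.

357.375

Cross-terms: 266.5, 110.5, 20, 54, 103, 160.75  ⇒  Σ = 714.75
Signed area = Σ/2 = 357.375 (positive ⇒ counter-clockwise traversal).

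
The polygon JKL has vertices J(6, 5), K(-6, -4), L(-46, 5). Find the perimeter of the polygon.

108

|JK| = √((-12)² + (-9)²) = √225 = 15
|KL| = √((-40)² + (9)²) = √1681 = 41
|LJ| = √((52)² + (0)²) = √2704 = 52
Perimeter = 15 + 41 + 52 = 108.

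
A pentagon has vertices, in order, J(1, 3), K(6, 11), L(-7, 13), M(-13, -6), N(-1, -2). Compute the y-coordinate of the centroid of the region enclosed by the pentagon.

Apply the surveyor's formula. First the cross-terms c_i = x_i·y_{i+1} − x_{i+1}·y_i:
  -7, 155, 211, 20, -1  ⇒  2A = 378, A = 189.
Then Σ (y_i + y_{i+1})·c_i = 4938, so ȳ = 4938 / (6·189) = 823/189.

823/189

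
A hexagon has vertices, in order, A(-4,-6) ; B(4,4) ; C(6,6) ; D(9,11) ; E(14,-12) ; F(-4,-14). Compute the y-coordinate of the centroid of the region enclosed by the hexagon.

Apply the surveyor's formula. First the cross-terms c_i = x_i·y_{i+1} − x_{i+1}·y_i:
  8, 0, 12, -262, -244, -32  ⇒  2A = -518, A = -259.
Then Σ (y_i + y_{i+1})·c_i = 7434, so ȳ = 7434 / (6·(-259)) = -177/37.

-177/37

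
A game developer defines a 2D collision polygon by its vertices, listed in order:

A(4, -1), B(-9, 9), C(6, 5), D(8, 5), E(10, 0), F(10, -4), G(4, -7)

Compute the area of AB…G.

101

Apply the surveyor's formula: 2A = Σ (x_i·y_{i+1} − x_{i+1}·y_i), indices taken mod 7.
Σ = (27) + (-99) + (-10) + (-50) + (-40) + (-54) + (24) = -202
Area = |Σ|/2 = 101.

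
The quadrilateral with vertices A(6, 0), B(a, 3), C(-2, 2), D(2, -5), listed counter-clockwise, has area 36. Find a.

6

Write out the shoelace sum; only the two edges meeting at B involve a:
2·Area = [(6·3 − a·0) + (a·2 − (-2)·3)] + 36
       = 2·a + 60 = 72
⇒ a = 6.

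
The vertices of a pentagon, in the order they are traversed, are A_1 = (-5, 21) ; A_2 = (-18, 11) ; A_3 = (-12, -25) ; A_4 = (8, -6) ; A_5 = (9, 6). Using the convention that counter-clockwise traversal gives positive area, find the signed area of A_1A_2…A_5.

749

A_1→A_2: (-5)(11) − (-18)(21) = 323
A_2→A_3: (-18)(-25) − (-12)(11) = 582
A_3→A_4: (-12)(-6) − (8)(-25) = 272
A_4→A_5: (8)(6) − (9)(-6) = 102
A_5→A_1: (9)(21) − (-5)(6) = 219
Σ = 1498
Signed area = Σ/2 = 749 (positive ⇒ counter-clockwise traversal).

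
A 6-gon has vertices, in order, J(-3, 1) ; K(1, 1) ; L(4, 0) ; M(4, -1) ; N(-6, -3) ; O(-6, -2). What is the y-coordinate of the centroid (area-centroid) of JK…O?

-53/72

Apply Gauss's area formula. First the cross-terms c_i = x_i·y_{i+1} − x_{i+1}·y_i:
  -4, -4, -4, -18, -6, -12  ⇒  2A = -48, A = -24.
Then Σ (y_i + y_{i+1})·c_i = 106, so ȳ = 106 / (6·(-24)) = -53/72.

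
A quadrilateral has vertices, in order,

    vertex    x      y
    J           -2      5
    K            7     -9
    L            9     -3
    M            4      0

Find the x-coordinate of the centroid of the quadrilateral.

4.76

Apply the shoelace formula. First the cross-terms c_i = x_i·y_{i+1} − x_{i+1}·y_i:
  -17, 60, 12, 20  ⇒  2A = 75, A = 37.5.
Then Σ (x_i + x_{i+1})·c_i = 1071, so x̄ = 1071 / (6·37.5) = 4.76.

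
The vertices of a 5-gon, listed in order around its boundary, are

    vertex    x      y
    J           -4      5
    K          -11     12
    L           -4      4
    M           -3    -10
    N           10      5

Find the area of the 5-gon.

Apply the surveyor's formula: 2A = Σ (x_i·y_{i+1} − x_{i+1}·y_i), indices taken mod 5.
Σ = (7) + (4) + (52) + (85) + (70) = 218
Area = |Σ|/2 = 109.

109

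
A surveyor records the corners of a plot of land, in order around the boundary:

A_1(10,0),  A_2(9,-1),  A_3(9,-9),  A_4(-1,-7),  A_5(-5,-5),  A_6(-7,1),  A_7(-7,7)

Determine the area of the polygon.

168

A_1→A_2: (10)(-1) − (9)(0) = -10
A_2→A_3: (9)(-9) − (9)(-1) = -72
A_3→A_4: (9)(-7) − (-1)(-9) = -72
A_4→A_5: (-1)(-5) − (-5)(-7) = -30
A_5→A_6: (-5)(1) − (-7)(-5) = -40
A_6→A_7: (-7)(7) − (-7)(1) = -42
A_7→A_1: (-7)(0) − (10)(7) = -70
Σ = -336
Area = |Σ|/2 = 168.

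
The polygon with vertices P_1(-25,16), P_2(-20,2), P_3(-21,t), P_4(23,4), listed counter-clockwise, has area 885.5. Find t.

The doubled signed area Σ (x_i y_{i+1} − x_{i+1} y_i) is linear in t.
With t=0 it equals 696; the coefficient of t is -43 (from the two edges through P_3).
So -43·t + 696 = 2·885.5 = 1771 ⇒ t = -25.

-25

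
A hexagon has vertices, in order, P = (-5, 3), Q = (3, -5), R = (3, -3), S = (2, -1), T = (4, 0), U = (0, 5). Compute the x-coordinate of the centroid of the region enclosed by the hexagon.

Apply the surveyor's formula. First the cross-terms c_i = x_i·y_{i+1} − x_{i+1}·y_i:
  16, 6, 3, 4, 20, 25  ⇒  2A = 74, A = 37.
Then Σ (x_i + x_{i+1})·c_i = -2, so x̄ = -2 / (6·37) = -1/111.

-1/111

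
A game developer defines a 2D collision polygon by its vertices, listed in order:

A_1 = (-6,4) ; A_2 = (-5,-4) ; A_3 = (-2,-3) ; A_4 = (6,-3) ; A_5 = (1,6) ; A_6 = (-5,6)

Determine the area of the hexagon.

Apply Gauss's area formula: 2A = Σ (x_i·y_{i+1} − x_{i+1}·y_i), indices taken mod 6.
A_1→A_2: (-6)(-4) − (-5)(4) = 44
A_2→A_3: (-5)(-3) − (-2)(-4) = 7
A_3→A_4: (-2)(-3) − (6)(-3) = 24
A_4→A_5: (6)(6) − (1)(-3) = 39
A_5→A_6: (1)(6) − (-5)(6) = 36
A_6→A_1: (-5)(4) − (-6)(6) = 16
Σ = 166
Area = |Σ|/2 = 83.

83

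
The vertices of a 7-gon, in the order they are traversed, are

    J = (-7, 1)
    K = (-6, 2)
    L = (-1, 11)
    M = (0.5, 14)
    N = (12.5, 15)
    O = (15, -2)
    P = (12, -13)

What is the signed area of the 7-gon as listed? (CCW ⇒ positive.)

Apply Gauss's area formula: 2A = Σ (x_i·y_{i+1} − x_{i+1}·y_i), indices taken mod 7.
Σ = (-8) + (-64) + (-19.5) + (-167.5) + (-250) + (-171) + (-79) = -759
Signed area = Σ/2 = -379.5 (negative ⇒ clockwise traversal).

-379.5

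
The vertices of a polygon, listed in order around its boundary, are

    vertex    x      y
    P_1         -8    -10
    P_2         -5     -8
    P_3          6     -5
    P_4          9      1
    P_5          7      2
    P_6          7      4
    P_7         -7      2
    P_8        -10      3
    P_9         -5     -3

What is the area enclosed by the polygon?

Σ = (14) + (73) + (51) + (11) + (14) + (42) + (-1) + (45) + (26) = 275
Area = |Σ|/2 = 137.5.

137.5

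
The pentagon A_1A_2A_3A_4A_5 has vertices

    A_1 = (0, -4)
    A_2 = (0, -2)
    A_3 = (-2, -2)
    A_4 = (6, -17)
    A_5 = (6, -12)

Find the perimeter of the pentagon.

36

|A_1A_2| = √((0)² + (2)²) = √4 = 2
|A_2A_3| = √((-2)² + (0)²) = √4 = 2
|A_3A_4| = √((8)² + (-15)²) = √289 = 17
|A_4A_5| = √((0)² + (5)²) = √25 = 5
|A_5A_1| = √((-6)² + (8)²) = √100 = 10
Perimeter = 2 + 2 + 17 + 5 + 10 = 36.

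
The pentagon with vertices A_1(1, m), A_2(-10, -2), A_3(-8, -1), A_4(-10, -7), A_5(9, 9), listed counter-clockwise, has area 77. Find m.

8

The doubled signed area Σ (x_i y_{i+1} − x_{i+1} y_i) is linear in m.
With m=0 it equals 2; the coefficient of m is 19 (from the two edges through A_1).
So 19·m + 2 = 2·77 = 154 ⇒ m = 8.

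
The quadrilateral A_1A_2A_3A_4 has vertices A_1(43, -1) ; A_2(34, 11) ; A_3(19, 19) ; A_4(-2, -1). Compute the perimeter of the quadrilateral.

106

|A_1A_2| = √((-9)² + (12)²) = √225 = 15
|A_2A_3| = √((-15)² + (8)²) = √289 = 17
|A_3A_4| = √((-21)² + (-20)²) = √841 = 29
|A_4A_1| = √((45)² + (0)²) = √2025 = 45
Perimeter = 15 + 17 + 29 + 45 = 106.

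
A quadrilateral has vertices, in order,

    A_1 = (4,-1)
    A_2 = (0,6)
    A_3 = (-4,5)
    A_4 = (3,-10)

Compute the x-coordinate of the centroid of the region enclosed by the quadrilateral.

39/55

Apply the shoelace (surveyor's) formula. First the cross-terms c_i = x_i·y_{i+1} − x_{i+1}·y_i:
  24, 24, 25, 37  ⇒  2A = 110, A = 55.
Then Σ (x_i + x_{i+1})·c_i = 234, so x̄ = 234 / (6·55) = 39/55.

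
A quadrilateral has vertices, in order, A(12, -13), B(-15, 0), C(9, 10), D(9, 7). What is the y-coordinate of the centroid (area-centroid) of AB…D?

Apply the shoelace (surveyor's) formula. First the cross-terms c_i = x_i·y_{i+1} − x_{i+1}·y_i:
  -195, -150, -27, -201  ⇒  2A = -573, A = -286.5.
Then Σ (y_i + y_{i+1})·c_i = 1782, so ȳ = 1782 / (6·(-286.5)) = -198/191.

-198/191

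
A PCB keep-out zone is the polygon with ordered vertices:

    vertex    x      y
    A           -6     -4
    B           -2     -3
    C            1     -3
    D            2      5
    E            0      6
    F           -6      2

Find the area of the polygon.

57

Apply Gauss's area formula: 2A = Σ (x_i·y_{i+1} − x_{i+1}·y_i), indices taken mod 6.
Σ = (10) + (9) + (11) + (12) + (36) + (36) = 114
Area = |Σ|/2 = 57.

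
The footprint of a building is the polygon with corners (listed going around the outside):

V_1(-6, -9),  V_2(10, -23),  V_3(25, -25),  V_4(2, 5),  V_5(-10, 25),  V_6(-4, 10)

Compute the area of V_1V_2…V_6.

Apply the shoelace (surveyor's) formula: 2A = Σ (x_i·y_{i+1} − x_{i+1}·y_i), indices taken mod 6.
Cross-terms: 228, 325, 175, 100, 0, 96  ⇒  Σ = 924
Area = |Σ|/2 = 462.

462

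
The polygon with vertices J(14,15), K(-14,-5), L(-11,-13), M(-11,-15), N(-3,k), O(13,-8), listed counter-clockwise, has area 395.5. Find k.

-9

Write out the shoelace sum; only the two edges meeting at N involve k:
2·Area = [((-11)·k − (-3)·(-15)) + ((-3)·(-8) − 13·k)] + 596
       = -24·k + 575 = 791
⇒ k = -9.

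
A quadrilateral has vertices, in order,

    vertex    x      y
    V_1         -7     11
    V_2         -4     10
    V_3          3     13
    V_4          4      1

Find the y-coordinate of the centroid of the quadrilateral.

1253/159

Apply the surveyor's formula. First the cross-terms c_i = x_i·y_{i+1} − x_{i+1}·y_i:
  -26, -82, -49, 51  ⇒  2A = -106, A = -53.
Then Σ (y_i + y_{i+1})·c_i = -2506, so ȳ = -2506 / (6·(-53)) = 1253/159.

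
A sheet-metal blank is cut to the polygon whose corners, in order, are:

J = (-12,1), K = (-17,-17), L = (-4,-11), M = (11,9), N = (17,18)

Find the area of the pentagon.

351.5

Apply the shoelace formula: 2A = Σ (x_i·y_{i+1} − x_{i+1}·y_i), indices taken mod 5.
J→K: (-12)(-17) − (-17)(1) = 221
K→L: (-17)(-11) − (-4)(-17) = 119
L→M: (-4)(9) − (11)(-11) = 85
M→N: (11)(18) − (17)(9) = 45
N→J: (17)(1) − (-12)(18) = 233
Σ = 703
Area = |Σ|/2 = 351.5.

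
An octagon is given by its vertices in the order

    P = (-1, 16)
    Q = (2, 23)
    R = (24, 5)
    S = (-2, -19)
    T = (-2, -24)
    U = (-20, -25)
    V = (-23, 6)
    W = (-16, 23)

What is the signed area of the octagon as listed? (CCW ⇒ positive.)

P→Q: (-1)(23) − (2)(16) = -55
Q→R: (2)(5) − (24)(23) = -542
R→S: (24)(-19) − (-2)(5) = -446
S→T: (-2)(-24) − (-2)(-19) = 10
T→U: (-2)(-25) − (-20)(-24) = -430
U→V: (-20)(6) − (-23)(-25) = -695
V→W: (-23)(23) − (-16)(6) = -433
W→P: (-16)(16) − (-1)(23) = -233
Σ = -2824
Signed area = Σ/2 = -1412 (negative ⇒ clockwise traversal).

-1412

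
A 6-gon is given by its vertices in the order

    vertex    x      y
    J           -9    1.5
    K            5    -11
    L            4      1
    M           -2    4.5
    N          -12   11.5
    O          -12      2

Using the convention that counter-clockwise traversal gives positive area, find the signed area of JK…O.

152.75

Cross-terms: 91.5, 49, 20, 31, 114, 0  ⇒  Σ = 305.5
Signed area = Σ/2 = 152.75 (positive ⇒ counter-clockwise traversal).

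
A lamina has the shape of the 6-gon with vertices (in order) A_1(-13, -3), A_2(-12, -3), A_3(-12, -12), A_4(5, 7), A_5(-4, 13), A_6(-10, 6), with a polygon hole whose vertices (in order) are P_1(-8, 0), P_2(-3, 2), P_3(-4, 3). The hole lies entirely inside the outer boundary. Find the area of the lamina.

193.5

Outer boundary:
A_1→A_2: (-13)(-3) − (-12)(-3) = 3
A_2→A_3: (-12)(-12) − (-12)(-3) = 108
A_3→A_4: (-12)(7) − (5)(-12) = -24
A_4→A_5: (5)(13) − (-4)(7) = 93
A_5→A_6: (-4)(6) − (-10)(13) = 106
A_6→A_1: (-10)(-3) − (-13)(6) = 108
Σ = 394
Area = |Σ|/2 = 197.
Hole:
Apply the surveyor's formula: 2A = Σ (x_i·y_{i+1} − x_{i+1}·y_i), indices taken mod 3.
P_1→P_2: (-8)(2) − (-3)(0) = -16
P_2→P_3: (-3)(3) − (-4)(2) = -1
P_3→P_1: (-4)(0) − (-8)(3) = 24
Σ = 7
Area = |Σ|/2 = 3.5.
Net area = 197 − 3.5 = 193.5.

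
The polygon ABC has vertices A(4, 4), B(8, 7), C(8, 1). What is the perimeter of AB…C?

16

|AB| = √((4)² + (3)²) = √25 = 5
|BC| = √((0)² + (-6)²) = √36 = 6
|CA| = √((-4)² + (3)²) = √25 = 5
Perimeter = 5 + 6 + 5 = 16.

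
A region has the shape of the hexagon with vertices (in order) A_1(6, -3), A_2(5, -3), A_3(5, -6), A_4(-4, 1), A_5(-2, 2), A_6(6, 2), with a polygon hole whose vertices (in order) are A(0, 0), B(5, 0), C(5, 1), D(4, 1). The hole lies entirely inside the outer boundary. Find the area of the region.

41.5

Outer boundary:
Apply the shoelace (surveyor's) formula: 2A = Σ (x_i·y_{i+1} − x_{i+1}·y_i), indices taken mod 6.
Cross-terms: -3, -15, -19, -6, -16, -30  ⇒  Σ = -89
Area = |Σ|/2 = 44.5.
Hole:
Apply the surveyor's formula: 2A = Σ (x_i·y_{i+1} − x_{i+1}·y_i), indices taken mod 4.
Σ = (0) + (5) + (1) + (0) = 6
Area = |Σ|/2 = 3.
Net area = 44.5 − 3 = 41.5.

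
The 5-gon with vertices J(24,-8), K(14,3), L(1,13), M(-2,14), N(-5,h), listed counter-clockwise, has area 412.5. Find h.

-12

Write out the shoelace sum; only the two edges meeting at N involve h:
2·Area = [((-2)·h − (-5)·14) + ((-5)·(-8) − 24·h)] + 403
       = -26·h + 513 = 825
⇒ h = -12.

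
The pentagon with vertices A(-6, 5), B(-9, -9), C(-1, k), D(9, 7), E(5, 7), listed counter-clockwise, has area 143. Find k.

-6

Write out the shoelace sum; only the two edges meeting at C involve k:
2·Area = [((-9)·k − (-1)·(-9)) + ((-1)·7 − 9·k)] + 194
       = -18·k + 178 = 286
⇒ k = -6.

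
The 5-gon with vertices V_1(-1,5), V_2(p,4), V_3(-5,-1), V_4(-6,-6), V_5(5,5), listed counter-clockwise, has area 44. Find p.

-3

The doubled signed area Σ (x_i y_{i+1} − x_{i+1} y_i) is linear in p.
With p=0 it equals 70; the coefficient of p is -6 (from the two edges through V_2).
So -6·p + 70 = 2·44 = 88 ⇒ p = -3.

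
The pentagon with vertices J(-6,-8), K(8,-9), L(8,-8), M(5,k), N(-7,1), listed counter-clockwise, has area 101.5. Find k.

-2

Write out the shoelace sum; only the two edges meeting at M involve k:
2·Area = [(8·k − 5·(-8)) + (5·1 − (-7)·k)] + 188
       = 15·k + 233 = 203
⇒ k = -2.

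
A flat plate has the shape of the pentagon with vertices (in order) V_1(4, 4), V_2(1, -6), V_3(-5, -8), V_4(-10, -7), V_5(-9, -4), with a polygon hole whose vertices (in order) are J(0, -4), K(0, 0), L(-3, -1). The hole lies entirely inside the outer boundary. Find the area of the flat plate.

Outer boundary:
Apply the shoelace (surveyor's) formula: 2A = Σ (x_i·y_{i+1} − x_{i+1}·y_i), indices taken mod 5.
V_1→V_2: (4)(-6) − (1)(4) = -28
V_2→V_3: (1)(-8) − (-5)(-6) = -38
V_3→V_4: (-5)(-7) − (-10)(-8) = -45
V_4→V_5: (-10)(-4) − (-9)(-7) = -23
V_5→V_1: (-9)(4) − (4)(-4) = -20
Σ = -154
Area = |Σ|/2 = 77.
Hole:
Apply the shoelace (surveyor's) formula: 2A = Σ (x_i·y_{i+1} − x_{i+1}·y_i), indices taken mod 3.
Σ = (0) + (0) + (12) = 12
Area = |Σ|/2 = 6.
Net area = 77 − 6 = 71.

71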